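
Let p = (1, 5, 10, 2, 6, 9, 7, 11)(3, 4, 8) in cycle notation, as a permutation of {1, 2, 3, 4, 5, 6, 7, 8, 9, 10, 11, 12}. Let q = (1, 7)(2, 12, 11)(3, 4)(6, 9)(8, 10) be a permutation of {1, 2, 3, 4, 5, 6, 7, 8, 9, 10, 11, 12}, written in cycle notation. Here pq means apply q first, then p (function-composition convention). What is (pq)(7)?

5

q(7) = 1, then p(1) = 5; composing gives (pq)(7) = 5.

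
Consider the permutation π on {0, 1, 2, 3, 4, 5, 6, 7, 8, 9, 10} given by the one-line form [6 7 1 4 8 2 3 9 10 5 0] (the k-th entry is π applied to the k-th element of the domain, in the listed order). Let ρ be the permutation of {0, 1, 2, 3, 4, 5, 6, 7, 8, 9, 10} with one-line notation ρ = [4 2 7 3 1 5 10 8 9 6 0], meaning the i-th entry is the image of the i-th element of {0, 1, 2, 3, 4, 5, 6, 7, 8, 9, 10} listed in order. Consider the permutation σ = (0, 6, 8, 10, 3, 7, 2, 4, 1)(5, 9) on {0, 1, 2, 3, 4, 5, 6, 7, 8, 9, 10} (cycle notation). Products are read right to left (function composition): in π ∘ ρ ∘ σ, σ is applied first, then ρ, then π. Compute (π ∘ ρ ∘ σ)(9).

2

Chase 9: σ(9) = 5; ρ(5) = 5; π(5) = 2. Hence (π ∘ ρ ∘ σ)(9) = 2.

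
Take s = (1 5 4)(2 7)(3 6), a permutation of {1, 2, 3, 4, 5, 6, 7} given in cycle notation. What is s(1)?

Within (1 5 4), 1 ↦ 5.

5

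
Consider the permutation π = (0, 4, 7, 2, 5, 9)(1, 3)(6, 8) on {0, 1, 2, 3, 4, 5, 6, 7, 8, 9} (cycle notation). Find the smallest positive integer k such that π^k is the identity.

6

The cycle type of π is (6, 2, 2).
The order is lcm(6, 2, 2) = 6.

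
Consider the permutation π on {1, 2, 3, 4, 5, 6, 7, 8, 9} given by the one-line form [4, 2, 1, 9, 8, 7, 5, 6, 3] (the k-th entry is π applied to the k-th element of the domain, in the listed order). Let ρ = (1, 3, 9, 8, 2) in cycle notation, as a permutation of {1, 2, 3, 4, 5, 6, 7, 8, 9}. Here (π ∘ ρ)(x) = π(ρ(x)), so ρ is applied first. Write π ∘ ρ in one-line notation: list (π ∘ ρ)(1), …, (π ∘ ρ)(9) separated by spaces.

(π ∘ ρ)(x) = π(ρ(x)). Computing each image: π(ρ(1)) = π(3) = 1, π(ρ(2)) = π(1) = 4, π(ρ(3)) = π(9) = 3, π(ρ(4)) = π(4) = 9, π(ρ(5)) = π(5) = 8, π(ρ(6)) = π(6) = 7, π(ρ(7)) = π(7) = 5, π(ρ(8)) = π(2) = 2, π(ρ(9)) = π(8) = 6.
Hence π ∘ ρ = [1 4 3 9 8 7 5 2 6].

1 4 3 9 8 7 5 2 6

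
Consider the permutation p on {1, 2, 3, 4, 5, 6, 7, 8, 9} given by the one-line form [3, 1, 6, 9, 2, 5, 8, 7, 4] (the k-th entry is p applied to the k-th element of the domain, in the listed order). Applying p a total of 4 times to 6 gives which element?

3

Tracing 6 → 5 → … returns to 6 after 5 steps, so 6 lies in a 5-cycle (1 3 6 5 2).
Advancing 4 steps from 6: 6 → 5 → 2 → 1 → 3.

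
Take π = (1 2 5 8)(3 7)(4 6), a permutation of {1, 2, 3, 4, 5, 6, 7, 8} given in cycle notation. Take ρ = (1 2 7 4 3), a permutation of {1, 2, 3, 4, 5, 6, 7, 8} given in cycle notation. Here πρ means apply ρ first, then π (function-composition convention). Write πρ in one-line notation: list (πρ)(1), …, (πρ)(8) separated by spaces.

5 3 2 7 8 4 6 1

(πρ)(x) = π(ρ(x)). Computing each image: π(ρ(1)) = π(2) = 5, π(ρ(2)) = π(7) = 3, π(ρ(3)) = π(1) = 2, π(ρ(4)) = π(3) = 7, π(ρ(5)) = π(5) = 8, π(ρ(6)) = π(6) = 4, π(ρ(7)) = π(4) = 6, π(ρ(8)) = π(8) = 1.
Hence πρ = [5 3 2 7 8 4 6 1].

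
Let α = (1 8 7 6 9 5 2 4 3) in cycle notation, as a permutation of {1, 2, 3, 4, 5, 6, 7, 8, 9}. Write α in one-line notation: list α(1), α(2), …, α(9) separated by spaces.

Each element maps to the next entry in its cycle (wrapping to the front): 1↦8, 2↦4, 3↦1, 4↦3, 5↦2, 6↦9, 7↦6, 8↦7, 9↦5.
Listing these in domain order gives 8 4 1 3 2 9 6 7 5.

8 4 1 3 2 9 6 7 5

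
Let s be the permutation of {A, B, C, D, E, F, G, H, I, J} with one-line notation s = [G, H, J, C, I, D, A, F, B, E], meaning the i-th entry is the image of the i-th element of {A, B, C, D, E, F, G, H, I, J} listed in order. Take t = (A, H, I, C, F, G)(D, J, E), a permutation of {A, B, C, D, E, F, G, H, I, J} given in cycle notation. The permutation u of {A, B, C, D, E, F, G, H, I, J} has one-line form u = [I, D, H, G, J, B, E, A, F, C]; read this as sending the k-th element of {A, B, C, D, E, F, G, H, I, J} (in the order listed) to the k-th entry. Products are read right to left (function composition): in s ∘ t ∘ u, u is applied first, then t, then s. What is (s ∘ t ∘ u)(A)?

(s ∘ t ∘ u)(A) = s(t(u(A))). u(A) = I, then t(I) = C, then s(C) = J, so the result is J.

J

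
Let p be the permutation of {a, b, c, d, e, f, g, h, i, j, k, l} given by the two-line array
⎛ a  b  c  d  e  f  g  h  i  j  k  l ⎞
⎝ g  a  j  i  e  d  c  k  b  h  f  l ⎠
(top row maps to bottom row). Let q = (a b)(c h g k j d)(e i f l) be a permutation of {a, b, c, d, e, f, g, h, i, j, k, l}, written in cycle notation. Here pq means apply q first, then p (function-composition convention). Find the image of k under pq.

q(k) = j, then p(j) = h; composing gives (pq)(k) = h.

h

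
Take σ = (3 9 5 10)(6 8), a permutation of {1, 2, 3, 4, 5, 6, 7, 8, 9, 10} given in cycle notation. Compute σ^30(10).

10 lies in the 4-cycle (3 9 5 10).
Since the cycle has length 4, σ^30 acts on it the same as σ^2 (30 mod 4 = 2).
Advancing 2 steps from 10: 10 → 3 → 9.

9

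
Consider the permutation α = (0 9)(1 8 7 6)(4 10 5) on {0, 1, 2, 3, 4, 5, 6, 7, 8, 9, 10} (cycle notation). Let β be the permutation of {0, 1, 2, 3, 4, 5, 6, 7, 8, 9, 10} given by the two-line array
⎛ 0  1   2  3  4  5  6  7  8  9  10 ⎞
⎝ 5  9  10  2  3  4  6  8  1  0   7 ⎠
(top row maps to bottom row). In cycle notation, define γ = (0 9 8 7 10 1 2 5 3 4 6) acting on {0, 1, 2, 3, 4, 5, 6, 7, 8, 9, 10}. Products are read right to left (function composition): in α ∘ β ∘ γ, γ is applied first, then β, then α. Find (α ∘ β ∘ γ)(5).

2

(α ∘ β ∘ γ)(5) = α(β(γ(5))). γ(5) = 3, then β(3) = 2, then α(2) = 2, so the result is 2.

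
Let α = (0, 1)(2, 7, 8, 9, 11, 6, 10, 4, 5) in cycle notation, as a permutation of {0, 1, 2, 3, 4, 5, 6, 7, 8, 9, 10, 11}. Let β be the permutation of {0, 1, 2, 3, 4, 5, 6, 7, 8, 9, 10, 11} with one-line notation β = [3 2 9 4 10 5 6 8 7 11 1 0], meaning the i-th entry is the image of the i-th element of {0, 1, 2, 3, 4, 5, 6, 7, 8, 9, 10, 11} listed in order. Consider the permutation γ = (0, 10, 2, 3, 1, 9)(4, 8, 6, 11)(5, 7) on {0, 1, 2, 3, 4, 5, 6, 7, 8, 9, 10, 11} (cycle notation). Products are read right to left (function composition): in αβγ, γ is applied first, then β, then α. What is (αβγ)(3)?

7

Apply the permutations in order: γ(3) = 1, then β(1) = 2, then α(2) = 7. So (αβγ)(3) = 7.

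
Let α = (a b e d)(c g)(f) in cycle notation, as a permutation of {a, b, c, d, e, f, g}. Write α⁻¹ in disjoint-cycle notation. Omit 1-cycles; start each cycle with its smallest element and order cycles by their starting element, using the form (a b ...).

If α sends a → b within a cycle, α⁻¹ sends b → a; equivalently, reverse each cycle.
Reversing each cycle of α and rotating so the smallest element leads gives (a d e b)(c g).

(a d e b)(c g)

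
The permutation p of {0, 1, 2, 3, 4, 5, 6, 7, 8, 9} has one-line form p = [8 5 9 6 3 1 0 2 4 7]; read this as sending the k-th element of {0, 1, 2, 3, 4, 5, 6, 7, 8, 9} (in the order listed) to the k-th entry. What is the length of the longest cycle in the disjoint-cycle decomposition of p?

5

Decomposing into disjoint cycles gives (0, 8, 4, 3, 6)(1, 5)(2, 9, 7); the longest has length 5.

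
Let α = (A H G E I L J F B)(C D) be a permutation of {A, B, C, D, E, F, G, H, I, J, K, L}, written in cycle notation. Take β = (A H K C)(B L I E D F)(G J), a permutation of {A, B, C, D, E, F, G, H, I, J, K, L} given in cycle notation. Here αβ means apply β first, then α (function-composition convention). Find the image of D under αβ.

B

First apply β: β(D) = F, then α(F) = B. Thus (αβ)(D) = B.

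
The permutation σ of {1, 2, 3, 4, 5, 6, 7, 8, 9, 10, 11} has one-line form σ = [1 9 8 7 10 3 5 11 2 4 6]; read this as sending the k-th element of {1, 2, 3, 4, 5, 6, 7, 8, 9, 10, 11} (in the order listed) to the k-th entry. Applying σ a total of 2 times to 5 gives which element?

Tracing 5 → 10 → … returns to 5 after 4 steps, so 5 lies in a 4-cycle (4, 7, 5, 10).
Stepping 2 places around the cycle: 5 → 10 → 4.

4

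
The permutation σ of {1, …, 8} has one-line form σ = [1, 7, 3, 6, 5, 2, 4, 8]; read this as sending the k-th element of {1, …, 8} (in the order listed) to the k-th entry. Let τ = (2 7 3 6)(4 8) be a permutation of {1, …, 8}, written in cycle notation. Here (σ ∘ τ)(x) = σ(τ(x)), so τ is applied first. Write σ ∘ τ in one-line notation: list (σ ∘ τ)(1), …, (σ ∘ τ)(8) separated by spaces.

1 4 2 8 5 7 3 6

(σ ∘ τ)(x) = σ(τ(x)). Computing each image: σ(τ(1)) = σ(1) = 1, σ(τ(2)) = σ(7) = 4, σ(τ(3)) = σ(6) = 2, σ(τ(4)) = σ(8) = 8, σ(τ(5)) = σ(5) = 5, σ(τ(6)) = σ(2) = 7, σ(τ(7)) = σ(3) = 3, σ(τ(8)) = σ(4) = 6.
Hence σ ∘ τ = [1 4 2 8 5 7 3 6].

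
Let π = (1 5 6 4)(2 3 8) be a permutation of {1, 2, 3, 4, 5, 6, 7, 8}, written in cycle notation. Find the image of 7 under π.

7

7 does not appear in any cycle of π, so it is a fixed point: π(7) = 7.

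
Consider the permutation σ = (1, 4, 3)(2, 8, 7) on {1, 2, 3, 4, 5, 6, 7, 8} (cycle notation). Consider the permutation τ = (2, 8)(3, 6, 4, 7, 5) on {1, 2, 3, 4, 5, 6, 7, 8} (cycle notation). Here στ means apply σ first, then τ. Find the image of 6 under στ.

4

σ(6) = 6, then τ(6) = 4; composing gives (στ)(6) = 4.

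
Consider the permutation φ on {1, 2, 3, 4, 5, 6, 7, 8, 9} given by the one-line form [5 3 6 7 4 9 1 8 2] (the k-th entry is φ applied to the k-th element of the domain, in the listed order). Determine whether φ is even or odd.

even

In disjoint-cycle form the cycle lengths are 4, 4, 1.
A cycle of length ℓ contributes ℓ−1 transpositions, so φ is a product of 3 + 3 = 6 transpositions — even.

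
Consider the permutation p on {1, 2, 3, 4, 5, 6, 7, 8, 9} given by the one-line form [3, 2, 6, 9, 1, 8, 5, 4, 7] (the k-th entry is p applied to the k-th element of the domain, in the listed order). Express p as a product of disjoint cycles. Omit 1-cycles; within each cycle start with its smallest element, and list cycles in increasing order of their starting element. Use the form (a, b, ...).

Iterating p from 1 gives 1 → 3 → 6 → 8 → 4 → 9 → 7 → 5 → 1; that is the 8-cycle (1, 3, 6, 8, 4, 9, 7, 5).
Continuing from each remaining unvisited element yields (1, 3, 6, 8, 4, 9, 7, 5).

(1, 3, 6, 8, 4, 9, 7, 5)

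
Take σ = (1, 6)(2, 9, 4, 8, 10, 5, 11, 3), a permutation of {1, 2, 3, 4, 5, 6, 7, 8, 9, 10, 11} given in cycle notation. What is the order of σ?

8

The cycle type of σ is (8, 2, 1).
The order is lcm(8, 2) = 8.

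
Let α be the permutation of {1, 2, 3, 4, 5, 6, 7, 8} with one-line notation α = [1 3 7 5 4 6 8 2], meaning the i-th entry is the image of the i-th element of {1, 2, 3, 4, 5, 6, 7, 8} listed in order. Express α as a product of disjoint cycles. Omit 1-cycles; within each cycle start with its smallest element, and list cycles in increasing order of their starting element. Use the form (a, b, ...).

From 2: 2 → 3 → 7 → 8 → 2, closing the cycle (2, 3, 7, 8).
Repeating from the next unused element and collecting all non-trivial cycles gives (2, 3, 7, 8)(4, 5).

(2, 3, 7, 8)(4, 5)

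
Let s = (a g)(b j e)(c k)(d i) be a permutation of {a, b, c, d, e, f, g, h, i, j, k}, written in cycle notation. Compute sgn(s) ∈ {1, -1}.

-1

The cycle lengths are 3, 2, 2, 2, 1, 1.
A cycle is odd iff its length is even; s has 3 even-length cycles, so sgn(s) = (−1)^3 and s is odd.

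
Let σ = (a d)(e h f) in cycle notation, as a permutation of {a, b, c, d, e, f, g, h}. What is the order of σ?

6

The disjoint cycles have lengths 3, 2, 1, 1, 1.
The order is lcm(3, 2) = 6.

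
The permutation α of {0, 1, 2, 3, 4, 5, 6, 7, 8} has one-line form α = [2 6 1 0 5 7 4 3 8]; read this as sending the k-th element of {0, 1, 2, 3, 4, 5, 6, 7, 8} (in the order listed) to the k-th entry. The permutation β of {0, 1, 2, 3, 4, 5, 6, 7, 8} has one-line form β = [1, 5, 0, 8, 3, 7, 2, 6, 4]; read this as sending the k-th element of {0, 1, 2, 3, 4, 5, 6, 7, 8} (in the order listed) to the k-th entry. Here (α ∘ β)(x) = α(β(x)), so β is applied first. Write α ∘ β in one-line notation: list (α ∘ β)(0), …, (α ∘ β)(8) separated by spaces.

6 7 2 8 0 3 1 4 5

For each element, apply β then α: 0 → 1 → 6; 1 → 5 → 7; 2 → 0 → 2; 3 → 8 → 8; 4 → 3 → 0; 5 → 7 → 3; 6 → 2 → 1; 7 → 6 → 4; 8 → 4 → 5.
So α ∘ β in one-line form is 6 7 2 8 0 3 1 4 5.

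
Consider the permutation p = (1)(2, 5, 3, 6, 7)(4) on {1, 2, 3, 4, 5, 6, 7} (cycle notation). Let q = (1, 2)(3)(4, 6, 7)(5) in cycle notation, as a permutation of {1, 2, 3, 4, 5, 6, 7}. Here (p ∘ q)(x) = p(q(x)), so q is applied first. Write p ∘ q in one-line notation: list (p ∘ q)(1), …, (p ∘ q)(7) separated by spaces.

(p ∘ q)(x) = p(q(x)). Computing each image: p(q(1)) = p(2) = 5, p(q(2)) = p(1) = 1, p(q(3)) = p(3) = 6, p(q(4)) = p(6) = 7, p(q(5)) = p(5) = 3, p(q(6)) = p(7) = 2, p(q(7)) = p(4) = 4.
Hence p ∘ q = [5 1 6 7 3 2 4].

5 1 6 7 3 2 4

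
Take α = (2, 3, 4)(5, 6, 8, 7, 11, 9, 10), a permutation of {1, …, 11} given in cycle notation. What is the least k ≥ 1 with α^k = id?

The cycle type of α is (7, 3, 1).
The order of α is the least common multiple of its cycle lengths: lcm(7, 3) = 21.

21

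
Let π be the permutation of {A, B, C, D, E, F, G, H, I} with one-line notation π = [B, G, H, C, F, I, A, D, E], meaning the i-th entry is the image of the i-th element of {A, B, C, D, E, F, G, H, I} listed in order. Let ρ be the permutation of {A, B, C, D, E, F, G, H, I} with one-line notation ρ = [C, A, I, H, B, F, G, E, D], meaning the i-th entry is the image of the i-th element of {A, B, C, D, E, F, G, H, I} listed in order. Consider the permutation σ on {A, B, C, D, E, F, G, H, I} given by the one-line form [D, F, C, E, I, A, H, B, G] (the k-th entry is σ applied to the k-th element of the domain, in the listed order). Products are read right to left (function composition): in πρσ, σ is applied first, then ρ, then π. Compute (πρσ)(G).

Chase G: σ(G) = H; ρ(H) = E; π(E) = F. Hence (πρσ)(G) = F.

F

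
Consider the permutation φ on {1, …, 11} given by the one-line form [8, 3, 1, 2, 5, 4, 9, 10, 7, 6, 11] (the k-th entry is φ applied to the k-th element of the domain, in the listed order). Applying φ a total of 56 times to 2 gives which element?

Tracing 2 → 3 → … returns to 2 after 7 steps, so 2 lies in a 7-cycle (1 8 10 6 4 2 3).
On a 7-cycle, φ^7 is the identity, so φ^56 = φ^0 there (56 ≡ 0 mod 7).
So φ^56(2) = 2.

2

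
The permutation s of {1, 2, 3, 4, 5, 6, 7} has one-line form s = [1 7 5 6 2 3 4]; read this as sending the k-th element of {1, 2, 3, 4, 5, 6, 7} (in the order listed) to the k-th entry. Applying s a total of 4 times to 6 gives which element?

7

Tracing 6 → 3 → … returns to 6 after 6 steps, so 6 lies in a 6-cycle (2, 7, 4, 6, 3, 5).
Stepping 4 places around the cycle: 6 → 3 → 5 → 2 → 7.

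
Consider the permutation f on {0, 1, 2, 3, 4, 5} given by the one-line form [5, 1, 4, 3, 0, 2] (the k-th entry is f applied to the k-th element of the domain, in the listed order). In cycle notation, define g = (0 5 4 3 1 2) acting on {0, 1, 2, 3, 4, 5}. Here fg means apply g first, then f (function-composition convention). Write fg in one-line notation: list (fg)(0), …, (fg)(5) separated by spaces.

(fg)(x) = f(g(x)). Computing each image: f(g(0)) = f(5) = 2, f(g(1)) = f(2) = 4, f(g(2)) = f(0) = 5, f(g(3)) = f(1) = 1, f(g(4)) = f(3) = 3, f(g(5)) = f(4) = 0.
Hence fg = [2 4 5 1 3 0].

2 4 5 1 3 0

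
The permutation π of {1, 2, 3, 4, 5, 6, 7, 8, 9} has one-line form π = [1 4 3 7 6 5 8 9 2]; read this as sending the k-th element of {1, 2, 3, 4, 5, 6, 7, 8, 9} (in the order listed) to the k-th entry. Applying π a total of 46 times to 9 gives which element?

Tracing 9 → 2 → … returns to 9 after 5 steps, so 9 lies in a 5-cycle (2 4 7 8 9).
Powers repeat with period 5 on this cycle, and 46 mod 5 = 1, so π^46(9) = π^1(9).
Advancing 1 step from 9: 9 → 2.

2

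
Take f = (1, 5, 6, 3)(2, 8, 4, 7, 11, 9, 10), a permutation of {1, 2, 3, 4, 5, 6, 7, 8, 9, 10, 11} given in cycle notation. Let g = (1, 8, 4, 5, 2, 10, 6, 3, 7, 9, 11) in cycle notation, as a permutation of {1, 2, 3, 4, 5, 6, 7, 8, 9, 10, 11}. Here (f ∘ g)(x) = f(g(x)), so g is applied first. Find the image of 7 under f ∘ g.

g(7) = 9, then f(9) = 10; composing gives (f ∘ g)(7) = 10.

10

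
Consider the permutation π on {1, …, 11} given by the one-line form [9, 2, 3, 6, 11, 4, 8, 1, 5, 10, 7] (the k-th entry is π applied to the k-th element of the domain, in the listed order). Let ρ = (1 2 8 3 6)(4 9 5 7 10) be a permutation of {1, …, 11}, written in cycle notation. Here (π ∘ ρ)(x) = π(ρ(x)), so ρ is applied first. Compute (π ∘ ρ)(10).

(π ∘ ρ)(10) = π(ρ(10)). ρ(10) = 4, then π(4) = 6. So (π ∘ ρ)(10) = 6.

6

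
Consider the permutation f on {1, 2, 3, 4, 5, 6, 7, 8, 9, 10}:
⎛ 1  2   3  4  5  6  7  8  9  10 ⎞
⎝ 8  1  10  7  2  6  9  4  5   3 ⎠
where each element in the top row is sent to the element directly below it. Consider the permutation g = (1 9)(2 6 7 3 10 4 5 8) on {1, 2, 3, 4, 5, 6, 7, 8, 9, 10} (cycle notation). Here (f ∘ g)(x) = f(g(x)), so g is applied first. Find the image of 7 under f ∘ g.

10

First apply g: g(7) = 3, then f(3) = 10. Thus (f ∘ g)(7) = 10.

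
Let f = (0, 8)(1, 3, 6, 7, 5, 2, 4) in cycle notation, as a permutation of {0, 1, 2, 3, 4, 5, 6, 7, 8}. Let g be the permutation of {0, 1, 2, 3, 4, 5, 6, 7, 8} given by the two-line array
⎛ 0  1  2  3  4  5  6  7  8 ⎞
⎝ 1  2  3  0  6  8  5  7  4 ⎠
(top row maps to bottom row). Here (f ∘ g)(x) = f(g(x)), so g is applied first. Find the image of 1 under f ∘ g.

4

g(1) = 2, then f(2) = 4; composing gives (f ∘ g)(1) = 4.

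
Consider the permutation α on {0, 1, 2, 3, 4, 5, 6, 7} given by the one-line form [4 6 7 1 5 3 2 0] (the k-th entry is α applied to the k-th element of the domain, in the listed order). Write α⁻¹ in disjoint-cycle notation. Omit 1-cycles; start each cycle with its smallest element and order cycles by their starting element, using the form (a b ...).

First write α in disjoint cycles: (0 4 5 3 1 6 2 7).
Reversing each cycle (and rotating so the smallest element leads) gives α⁻¹ = (0 7 2 6 1 3 5 4).

(0 7 2 6 1 3 5 4)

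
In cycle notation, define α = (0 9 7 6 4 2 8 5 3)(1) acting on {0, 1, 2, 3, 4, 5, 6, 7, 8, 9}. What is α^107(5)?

8

5 lies in the 9-cycle (0 9 7 6 4 2 8 5 3).
Since the cycle has length 9, α^107 acts on it the same as α^8 (107 mod 9 = 8).
Stepping 8 places around the cycle: 5 → 3 → 0 → 9 → 7 → 6 → 4 → 2 → 8.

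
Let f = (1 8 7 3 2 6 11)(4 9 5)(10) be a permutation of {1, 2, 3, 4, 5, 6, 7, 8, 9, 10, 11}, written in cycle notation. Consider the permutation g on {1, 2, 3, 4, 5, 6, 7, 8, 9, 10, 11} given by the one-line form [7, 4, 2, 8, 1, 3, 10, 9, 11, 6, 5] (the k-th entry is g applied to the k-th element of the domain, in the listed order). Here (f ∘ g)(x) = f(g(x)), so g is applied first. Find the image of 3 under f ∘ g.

(f ∘ g)(3) = f(g(3)). g(3) = 2, then f(2) = 6. So (f ∘ g)(3) = 6.

6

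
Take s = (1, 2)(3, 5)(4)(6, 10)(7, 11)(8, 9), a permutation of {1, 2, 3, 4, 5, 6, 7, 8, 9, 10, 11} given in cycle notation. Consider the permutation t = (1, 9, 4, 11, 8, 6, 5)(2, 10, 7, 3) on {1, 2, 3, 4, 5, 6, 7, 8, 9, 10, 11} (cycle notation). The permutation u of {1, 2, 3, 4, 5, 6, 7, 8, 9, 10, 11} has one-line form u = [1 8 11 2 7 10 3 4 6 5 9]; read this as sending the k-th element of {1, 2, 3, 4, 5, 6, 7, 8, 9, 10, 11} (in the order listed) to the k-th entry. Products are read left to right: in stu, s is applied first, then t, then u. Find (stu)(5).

8

Chase 5: s(5) = 3; t(3) = 2; u(2) = 8. Hence (stu)(5) = 8.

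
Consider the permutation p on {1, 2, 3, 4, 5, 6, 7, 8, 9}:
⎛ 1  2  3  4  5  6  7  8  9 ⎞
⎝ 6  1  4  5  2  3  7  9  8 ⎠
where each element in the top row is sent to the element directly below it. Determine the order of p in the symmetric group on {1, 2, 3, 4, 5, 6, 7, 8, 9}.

6

The disjoint-cycle form of p has cycle lengths 6, 2, 1.
Since disjoint cycles commute, ord(p) = lcm(6, 2) = 6.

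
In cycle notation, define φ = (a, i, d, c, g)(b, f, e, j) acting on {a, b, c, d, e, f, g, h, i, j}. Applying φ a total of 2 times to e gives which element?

b

e lies in the 4-cycle (b, f, e, j).
Stepping 2 places around the cycle: e → j → b.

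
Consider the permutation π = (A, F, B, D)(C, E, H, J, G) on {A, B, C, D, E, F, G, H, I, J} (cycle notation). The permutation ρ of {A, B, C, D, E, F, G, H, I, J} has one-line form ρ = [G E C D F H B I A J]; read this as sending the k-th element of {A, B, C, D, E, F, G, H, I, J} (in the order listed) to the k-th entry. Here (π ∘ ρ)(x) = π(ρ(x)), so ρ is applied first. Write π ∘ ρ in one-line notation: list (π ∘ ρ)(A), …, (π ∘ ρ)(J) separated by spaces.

(π ∘ ρ)(x) = π(ρ(x)). Computing each image: π(ρ(A)) = π(G) = C, π(ρ(B)) = π(E) = H, π(ρ(C)) = π(C) = E, π(ρ(D)) = π(D) = A, π(ρ(E)) = π(F) = B, π(ρ(F)) = π(H) = J, π(ρ(G)) = π(B) = D, π(ρ(H)) = π(I) = I, π(ρ(I)) = π(A) = F, π(ρ(J)) = π(J) = G.
Hence π ∘ ρ = [C H E A B J D I F G].

C H E A B J D I F G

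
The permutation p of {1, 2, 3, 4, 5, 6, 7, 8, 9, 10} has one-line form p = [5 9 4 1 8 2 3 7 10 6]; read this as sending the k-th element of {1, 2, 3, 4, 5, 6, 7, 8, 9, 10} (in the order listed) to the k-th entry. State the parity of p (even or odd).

In disjoint-cycle form the cycle lengths are 6, 4.
A cycle of length ℓ contributes ℓ−1 transpositions, so p is a product of 5 + 3 = 8 transpositions — even.

even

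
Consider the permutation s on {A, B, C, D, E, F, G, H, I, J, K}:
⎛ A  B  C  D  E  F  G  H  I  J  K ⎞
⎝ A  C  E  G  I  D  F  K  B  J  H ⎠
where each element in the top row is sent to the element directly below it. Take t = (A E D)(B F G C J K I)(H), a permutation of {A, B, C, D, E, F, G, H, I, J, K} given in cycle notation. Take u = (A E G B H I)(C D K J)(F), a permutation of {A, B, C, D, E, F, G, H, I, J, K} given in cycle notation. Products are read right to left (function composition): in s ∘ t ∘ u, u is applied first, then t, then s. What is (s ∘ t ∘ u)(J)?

(s ∘ t ∘ u)(J) = s(t(u(J))). u(J) = C, then t(C) = J, then s(J) = J, so the result is J.

J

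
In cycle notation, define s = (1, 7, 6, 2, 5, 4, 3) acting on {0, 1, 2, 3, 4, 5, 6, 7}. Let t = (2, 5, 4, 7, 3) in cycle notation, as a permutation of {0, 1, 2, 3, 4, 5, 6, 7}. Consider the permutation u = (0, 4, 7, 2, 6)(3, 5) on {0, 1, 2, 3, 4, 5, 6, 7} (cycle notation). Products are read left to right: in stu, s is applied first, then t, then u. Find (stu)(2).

(stu)(2) = u(t(s(2))). s(2) = 5, then t(5) = 4, then u(4) = 7, so the result is 7.

7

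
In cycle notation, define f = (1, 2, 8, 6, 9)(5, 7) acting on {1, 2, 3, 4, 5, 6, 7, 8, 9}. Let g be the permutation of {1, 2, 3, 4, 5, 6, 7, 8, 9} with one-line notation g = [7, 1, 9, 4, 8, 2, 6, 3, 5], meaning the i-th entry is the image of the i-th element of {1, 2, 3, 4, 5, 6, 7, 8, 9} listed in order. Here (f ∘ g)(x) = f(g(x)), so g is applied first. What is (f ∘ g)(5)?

6

g(5) = 8, then f(8) = 6; composing gives (f ∘ g)(5) = 6.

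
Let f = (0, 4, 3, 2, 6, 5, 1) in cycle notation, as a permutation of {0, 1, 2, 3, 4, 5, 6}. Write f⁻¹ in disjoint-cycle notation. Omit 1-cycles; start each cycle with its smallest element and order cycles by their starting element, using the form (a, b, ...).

(0, 1, 5, 6, 2, 3, 4)

The inverse reverses each cycle.
Reversing each cycle of f and rotating so the smallest element leads gives (0, 1, 5, 6, 2, 3, 4).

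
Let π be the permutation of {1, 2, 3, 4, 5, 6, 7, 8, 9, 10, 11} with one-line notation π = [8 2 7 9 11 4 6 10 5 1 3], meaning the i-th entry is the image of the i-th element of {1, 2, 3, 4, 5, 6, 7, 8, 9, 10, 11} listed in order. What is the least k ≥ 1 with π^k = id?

The disjoint-cycle form of π has cycle lengths 7, 3, 1.
Since disjoint cycles commute, ord(π) = lcm(7, 3) = 21.

21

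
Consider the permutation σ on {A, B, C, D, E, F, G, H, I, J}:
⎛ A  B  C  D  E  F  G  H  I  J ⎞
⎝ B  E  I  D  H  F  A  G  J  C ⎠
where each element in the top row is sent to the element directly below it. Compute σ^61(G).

Tracing G → A → … returns to G after 5 steps, so G lies in a 5-cycle (A B E H G).
On a 5-cycle, σ^5 is the identity, so σ^61 = σ^1 there (61 ≡ 1 mod 5).
Advancing 1 step from G: G → A.

A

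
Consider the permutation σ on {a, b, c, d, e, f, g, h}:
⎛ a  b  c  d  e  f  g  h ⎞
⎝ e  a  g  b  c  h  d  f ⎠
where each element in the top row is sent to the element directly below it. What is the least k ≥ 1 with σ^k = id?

6

Decomposing into disjoint cycles gives cycle lengths 6, 2.
Since disjoint cycles commute, ord(σ) = lcm(6, 2) = 6.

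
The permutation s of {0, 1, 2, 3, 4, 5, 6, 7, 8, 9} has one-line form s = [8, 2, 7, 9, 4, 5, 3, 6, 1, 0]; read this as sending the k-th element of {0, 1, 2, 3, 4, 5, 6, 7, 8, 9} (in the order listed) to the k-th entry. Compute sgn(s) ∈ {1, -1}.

In disjoint-cycle form the cycle lengths are 8, 1, 1.
A cycle is odd iff its length is even; s has 1 even-length cycle, so sgn(s) = (−1)^1 and s is odd.

-1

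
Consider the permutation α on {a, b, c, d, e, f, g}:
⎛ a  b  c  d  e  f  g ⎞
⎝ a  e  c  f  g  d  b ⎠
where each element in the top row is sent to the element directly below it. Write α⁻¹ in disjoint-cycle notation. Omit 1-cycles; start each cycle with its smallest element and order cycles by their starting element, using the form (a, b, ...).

First write α in disjoint cycles: (b, e, g)(d, f).
The inverse reverses every cycle; in canonical form, α⁻¹ = (b, g, e)(d, f).

(b, g, e)(d, f)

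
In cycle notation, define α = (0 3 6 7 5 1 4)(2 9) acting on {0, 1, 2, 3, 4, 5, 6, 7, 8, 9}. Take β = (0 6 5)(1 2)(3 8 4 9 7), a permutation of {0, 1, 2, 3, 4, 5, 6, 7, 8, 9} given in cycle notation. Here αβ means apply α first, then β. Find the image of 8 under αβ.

(αβ)(8) = β(α(8)). α(8) = 8, then β(8) = 4. So (αβ)(8) = 4.

4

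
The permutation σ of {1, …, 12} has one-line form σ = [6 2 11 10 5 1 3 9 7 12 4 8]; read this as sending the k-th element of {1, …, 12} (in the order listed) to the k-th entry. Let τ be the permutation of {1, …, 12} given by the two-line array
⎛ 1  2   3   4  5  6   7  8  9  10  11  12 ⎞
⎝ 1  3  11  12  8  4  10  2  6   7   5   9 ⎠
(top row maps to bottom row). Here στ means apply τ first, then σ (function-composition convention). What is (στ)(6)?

10

τ(6) = 4, then σ(4) = 10; composing gives (στ)(6) = 10.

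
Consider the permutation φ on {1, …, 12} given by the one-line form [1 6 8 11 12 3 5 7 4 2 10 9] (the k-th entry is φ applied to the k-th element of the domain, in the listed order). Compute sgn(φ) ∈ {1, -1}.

In disjoint-cycle form the cycle lengths are 11, 1.
A cycle is odd iff its length is even; φ has 0 even-length cycles, so sgn(φ) = (−1)^0 and φ is even.

1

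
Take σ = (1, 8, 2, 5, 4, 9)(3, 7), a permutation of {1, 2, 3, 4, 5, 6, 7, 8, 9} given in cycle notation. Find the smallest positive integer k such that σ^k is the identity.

The cycle type of σ is (6, 2, 1).
Since disjoint cycles commute, ord(σ) = lcm(6, 2) = 6.

6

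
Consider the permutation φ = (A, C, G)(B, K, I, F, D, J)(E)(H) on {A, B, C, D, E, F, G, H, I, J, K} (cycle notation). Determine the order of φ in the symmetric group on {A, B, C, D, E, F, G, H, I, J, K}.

6

The disjoint cycles have lengths 6, 3, 1, 1.
Since disjoint cycles commute, ord(φ) = lcm(6, 3) = 6.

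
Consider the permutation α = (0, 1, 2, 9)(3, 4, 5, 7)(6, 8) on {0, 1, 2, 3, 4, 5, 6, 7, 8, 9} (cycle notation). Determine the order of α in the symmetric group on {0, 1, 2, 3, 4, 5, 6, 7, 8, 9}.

4

The cycle type of α is (4, 4, 2).
The order of α is the least common multiple of its cycle lengths: lcm(4, 4, 2) = 4.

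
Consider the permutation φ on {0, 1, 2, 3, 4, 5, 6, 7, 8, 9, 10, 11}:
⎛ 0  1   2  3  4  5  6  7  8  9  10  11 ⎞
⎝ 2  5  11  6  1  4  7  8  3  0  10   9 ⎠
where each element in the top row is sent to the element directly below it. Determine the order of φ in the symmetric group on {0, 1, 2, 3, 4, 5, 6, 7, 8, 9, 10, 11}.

The disjoint-cycle form of φ has cycle lengths 4, 4, 3, 1.
The order is lcm(4, 4, 3) = 12.

12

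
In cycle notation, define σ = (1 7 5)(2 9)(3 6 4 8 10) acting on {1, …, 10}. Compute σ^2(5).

7

5 lies in the 3-cycle (1 7 5).
Stepping 2 places around the cycle: 5 → 1 → 7.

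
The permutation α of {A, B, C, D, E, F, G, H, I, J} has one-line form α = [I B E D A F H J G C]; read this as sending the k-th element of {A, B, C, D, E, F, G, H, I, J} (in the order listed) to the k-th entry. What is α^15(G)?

H

Tracing G → H → … returns to G after 7 steps, so G lies in a 7-cycle (A I G H J C E).
On a 7-cycle, α^7 is the identity, so α^15 = α^1 there (15 ≡ 1 mod 7).
Advancing 1 step from G: G → H.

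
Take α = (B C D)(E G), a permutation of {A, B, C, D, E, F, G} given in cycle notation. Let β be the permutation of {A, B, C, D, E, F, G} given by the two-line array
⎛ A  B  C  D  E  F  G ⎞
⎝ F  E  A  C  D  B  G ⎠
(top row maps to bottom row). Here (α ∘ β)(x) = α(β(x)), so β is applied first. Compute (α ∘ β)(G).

E

First apply β: β(G) = G, then α(G) = E. Thus (α ∘ β)(G) = E.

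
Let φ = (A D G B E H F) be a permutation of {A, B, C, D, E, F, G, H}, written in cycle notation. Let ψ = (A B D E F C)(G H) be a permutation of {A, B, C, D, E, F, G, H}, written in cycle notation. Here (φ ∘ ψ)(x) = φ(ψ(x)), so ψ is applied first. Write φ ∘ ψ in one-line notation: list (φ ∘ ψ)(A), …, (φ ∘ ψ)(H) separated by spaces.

E G D H A C F B

For each element, apply ψ then φ: A → B → E; B → D → G; C → A → D; D → E → H; E → F → A; F → C → C; G → H → F; H → G → B.
So φ ∘ ψ in one-line form is E G D H A C F B.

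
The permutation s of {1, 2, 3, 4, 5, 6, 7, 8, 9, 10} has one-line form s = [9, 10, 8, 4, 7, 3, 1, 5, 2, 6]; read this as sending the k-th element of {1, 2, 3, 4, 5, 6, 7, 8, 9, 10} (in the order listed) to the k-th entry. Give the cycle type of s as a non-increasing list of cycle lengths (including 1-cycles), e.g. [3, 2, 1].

[9, 1]

The disjoint cycles are (1 9 2 10 6 3 8 5 7)(4), with lengths 9, 1 in non-increasing order.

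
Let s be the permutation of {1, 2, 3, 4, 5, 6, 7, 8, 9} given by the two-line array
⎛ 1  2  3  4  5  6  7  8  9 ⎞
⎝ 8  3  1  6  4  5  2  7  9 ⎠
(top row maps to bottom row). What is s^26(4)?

5

Tracing 4 → 6 → … returns to 4 after 3 steps, so 4 lies in a 3-cycle (4, 6, 5).
Since the cycle has length 3, s^26 acts on it the same as s^2 (26 mod 3 = 2).
Stepping 2 places around the cycle: 4 → 6 → 5.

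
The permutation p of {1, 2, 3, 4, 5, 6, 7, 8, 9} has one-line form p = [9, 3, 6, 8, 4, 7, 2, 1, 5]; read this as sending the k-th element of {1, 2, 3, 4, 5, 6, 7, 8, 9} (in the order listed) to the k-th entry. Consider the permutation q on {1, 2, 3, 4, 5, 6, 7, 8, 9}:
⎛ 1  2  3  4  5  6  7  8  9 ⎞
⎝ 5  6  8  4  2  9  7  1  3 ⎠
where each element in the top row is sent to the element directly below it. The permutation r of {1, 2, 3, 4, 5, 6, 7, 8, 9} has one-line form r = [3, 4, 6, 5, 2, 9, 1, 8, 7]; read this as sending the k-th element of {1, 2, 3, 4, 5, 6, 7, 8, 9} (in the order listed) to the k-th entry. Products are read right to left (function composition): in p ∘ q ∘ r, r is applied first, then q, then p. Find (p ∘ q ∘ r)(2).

Chase 2: r(2) = 4; q(4) = 4; p(4) = 8. Hence (p ∘ q ∘ r)(2) = 8.

8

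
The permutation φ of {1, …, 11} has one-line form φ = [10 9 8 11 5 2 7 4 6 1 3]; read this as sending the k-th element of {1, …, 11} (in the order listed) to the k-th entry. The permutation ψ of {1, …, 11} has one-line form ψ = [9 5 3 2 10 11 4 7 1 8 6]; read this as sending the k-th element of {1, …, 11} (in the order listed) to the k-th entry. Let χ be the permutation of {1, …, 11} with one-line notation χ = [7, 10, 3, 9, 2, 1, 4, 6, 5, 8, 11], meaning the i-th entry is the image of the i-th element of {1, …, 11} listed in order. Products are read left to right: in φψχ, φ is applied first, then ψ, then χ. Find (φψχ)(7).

9

(φψχ)(7) = χ(ψ(φ(7))). φ(7) = 7, then ψ(7) = 4, then χ(4) = 9, so the result is 9.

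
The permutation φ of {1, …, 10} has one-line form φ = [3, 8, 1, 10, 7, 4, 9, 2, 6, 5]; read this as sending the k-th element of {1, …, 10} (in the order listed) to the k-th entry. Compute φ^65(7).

Tracing 7 → 9 → … returns to 7 after 6 steps, so 7 lies in a 6-cycle (4 10 5 7 9 6).
Since the cycle has length 6, φ^65 acts on it the same as φ^5 (65 mod 6 = 5).
Stepping 5 places around the cycle: 7 → 9 → 6 → 4 → 10 → 5.

5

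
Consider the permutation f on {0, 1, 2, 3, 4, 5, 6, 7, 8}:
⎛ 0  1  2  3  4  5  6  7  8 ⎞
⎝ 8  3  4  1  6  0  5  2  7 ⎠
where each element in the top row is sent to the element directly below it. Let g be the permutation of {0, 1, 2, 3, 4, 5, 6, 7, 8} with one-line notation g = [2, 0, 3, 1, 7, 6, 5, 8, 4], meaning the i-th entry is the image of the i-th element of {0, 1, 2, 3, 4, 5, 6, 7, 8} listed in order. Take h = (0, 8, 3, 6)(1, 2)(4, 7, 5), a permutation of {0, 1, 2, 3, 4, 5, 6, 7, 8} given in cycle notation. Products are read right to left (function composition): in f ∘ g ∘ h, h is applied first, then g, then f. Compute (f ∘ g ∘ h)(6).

4

Apply the permutations in order: h(6) = 0, then g(0) = 2, then f(2) = 4. So (f ∘ g ∘ h)(6) = 4.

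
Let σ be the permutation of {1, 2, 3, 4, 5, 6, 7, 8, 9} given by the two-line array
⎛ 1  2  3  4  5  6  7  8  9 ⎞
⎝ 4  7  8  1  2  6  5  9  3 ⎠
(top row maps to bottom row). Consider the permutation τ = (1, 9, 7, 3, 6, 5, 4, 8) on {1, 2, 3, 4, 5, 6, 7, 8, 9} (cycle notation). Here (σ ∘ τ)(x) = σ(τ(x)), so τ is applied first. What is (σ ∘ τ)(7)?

8

τ(7) = 3, then σ(3) = 8; composing gives (σ ∘ τ)(7) = 8.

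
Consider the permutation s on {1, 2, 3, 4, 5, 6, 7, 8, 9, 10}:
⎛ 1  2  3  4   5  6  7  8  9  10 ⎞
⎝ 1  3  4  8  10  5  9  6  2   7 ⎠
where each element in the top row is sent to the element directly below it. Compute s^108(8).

Tracing 8 → 6 → … returns to 8 after 9 steps, so 8 lies in a 9-cycle (2 3 4 8 6 5 10 7 9).
Powers repeat with period 9 on this cycle, and 108 mod 9 = 0, so s^108(8) = s^0(8).
So s^108(8) = 8.

8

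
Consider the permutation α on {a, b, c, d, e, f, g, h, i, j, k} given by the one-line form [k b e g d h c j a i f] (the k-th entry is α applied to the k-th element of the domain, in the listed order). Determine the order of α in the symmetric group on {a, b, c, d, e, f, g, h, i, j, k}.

The disjoint-cycle form of α has cycle lengths 6, 4, 1.
Since disjoint cycles commute, ord(α) = lcm(6, 4) = 12.

12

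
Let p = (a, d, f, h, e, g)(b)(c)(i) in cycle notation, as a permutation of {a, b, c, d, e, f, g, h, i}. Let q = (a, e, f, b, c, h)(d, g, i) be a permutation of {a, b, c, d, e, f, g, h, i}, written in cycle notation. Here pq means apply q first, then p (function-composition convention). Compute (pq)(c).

(pq)(c) = p(q(c)). q(c) = h, then p(h) = e. So (pq)(c) = e.

e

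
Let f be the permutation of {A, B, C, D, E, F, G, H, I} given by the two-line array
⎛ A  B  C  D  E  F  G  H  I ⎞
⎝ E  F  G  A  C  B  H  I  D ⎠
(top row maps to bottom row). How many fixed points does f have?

No element satisfies f(x) = x, so there are 0 fixed points.

0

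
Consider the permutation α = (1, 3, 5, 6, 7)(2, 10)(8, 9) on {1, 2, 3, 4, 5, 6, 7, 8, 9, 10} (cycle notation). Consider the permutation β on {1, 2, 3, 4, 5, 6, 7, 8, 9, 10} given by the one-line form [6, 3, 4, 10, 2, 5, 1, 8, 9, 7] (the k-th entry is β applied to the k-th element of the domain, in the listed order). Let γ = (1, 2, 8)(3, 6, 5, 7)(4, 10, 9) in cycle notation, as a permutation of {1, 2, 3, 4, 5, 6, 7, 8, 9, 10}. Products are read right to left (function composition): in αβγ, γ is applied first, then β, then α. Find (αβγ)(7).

4

(αβγ)(7) = α(β(γ(7))). γ(7) = 3, then β(3) = 4, then α(4) = 4, so the result is 4.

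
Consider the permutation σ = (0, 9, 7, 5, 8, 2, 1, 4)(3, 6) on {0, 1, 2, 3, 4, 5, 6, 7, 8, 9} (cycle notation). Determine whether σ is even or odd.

The cycle lengths are 8, 2.
A cycle of length ℓ contributes ℓ−1 transpositions, so σ is a product of 7 + 1 = 8 transpositions — even.

even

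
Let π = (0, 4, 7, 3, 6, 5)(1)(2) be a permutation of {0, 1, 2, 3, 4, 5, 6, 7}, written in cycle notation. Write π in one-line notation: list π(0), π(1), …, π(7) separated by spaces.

Image by image: 0→4, 1→1, 2→2, 3→6, 4→7, 5→0, 6→5, 7→3.
So the one-line form is 4 1 2 6 7 0 5 3.

4 1 2 6 7 0 5 3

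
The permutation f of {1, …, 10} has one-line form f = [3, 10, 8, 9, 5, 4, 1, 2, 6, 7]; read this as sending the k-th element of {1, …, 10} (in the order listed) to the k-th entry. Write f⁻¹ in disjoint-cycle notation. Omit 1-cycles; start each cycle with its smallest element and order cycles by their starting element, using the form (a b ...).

First write f in disjoint cycles: (1 3 8 2 10 7)(4 9 6).
The inverse reverses every cycle; in canonical form, f⁻¹ = (1 7 10 2 8 3)(4 6 9).

(1 7 10 2 8 3)(4 6 9)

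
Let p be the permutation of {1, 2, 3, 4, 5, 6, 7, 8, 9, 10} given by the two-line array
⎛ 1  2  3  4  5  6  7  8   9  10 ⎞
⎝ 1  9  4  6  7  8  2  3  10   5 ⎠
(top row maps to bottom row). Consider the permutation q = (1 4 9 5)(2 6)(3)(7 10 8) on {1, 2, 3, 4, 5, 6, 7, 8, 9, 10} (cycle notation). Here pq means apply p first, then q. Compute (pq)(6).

7

(pq)(6) = q(p(6)). p(6) = 8, then q(8) = 7. So (pq)(6) = 7.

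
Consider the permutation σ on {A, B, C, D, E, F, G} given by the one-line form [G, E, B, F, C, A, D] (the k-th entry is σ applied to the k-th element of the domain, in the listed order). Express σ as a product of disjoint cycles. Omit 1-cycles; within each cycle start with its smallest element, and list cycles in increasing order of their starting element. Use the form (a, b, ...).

(A, G, D, F)(B, E, C)

Start at A and follow images: A → G → D → F → A, giving the cycle (A, G, D, F).
Continuing from each remaining unvisited element yields (A, G, D, F)(B, E, C).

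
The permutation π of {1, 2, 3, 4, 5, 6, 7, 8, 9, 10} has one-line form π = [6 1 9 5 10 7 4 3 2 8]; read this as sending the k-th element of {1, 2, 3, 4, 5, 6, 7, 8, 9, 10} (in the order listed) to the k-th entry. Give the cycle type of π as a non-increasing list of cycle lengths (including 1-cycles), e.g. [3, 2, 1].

[10]

The disjoint cycles are (1, 6, 7, 4, 5, 10, 8, 3, 9, 2), with lengths 10 in non-increasing order.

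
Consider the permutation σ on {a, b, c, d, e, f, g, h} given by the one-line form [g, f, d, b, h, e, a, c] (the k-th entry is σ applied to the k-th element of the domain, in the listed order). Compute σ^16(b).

c

Tracing b → f → … returns to b after 6 steps, so b lies in a 6-cycle (b, f, e, h, c, d).
Powers repeat with period 6 on this cycle, and 16 mod 6 = 4, so σ^16(b) = σ^4(b).
Stepping 4 places around the cycle: b → f → e → h → c.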